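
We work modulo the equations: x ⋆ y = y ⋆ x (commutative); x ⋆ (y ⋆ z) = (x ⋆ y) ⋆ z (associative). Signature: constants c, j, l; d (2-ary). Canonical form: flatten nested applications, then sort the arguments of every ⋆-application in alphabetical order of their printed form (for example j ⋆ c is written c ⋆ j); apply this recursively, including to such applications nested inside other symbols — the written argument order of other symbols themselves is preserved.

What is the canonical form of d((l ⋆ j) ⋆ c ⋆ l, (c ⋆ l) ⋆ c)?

Work inside:  (l ⋆ j) ⋆ c ⋆ l
Flatten:  l ⋆ j ⋆ c ⋆ l
Sort:  c ⋆ j ⋆ l ⋆ l
Put back:  d(c ⋆ j ⋆ l ⋆ l, c ⋆ c ⋆ l)

Answer: d(c ⋆ j ⋆ l ⋆ l, c ⋆ c ⋆ l)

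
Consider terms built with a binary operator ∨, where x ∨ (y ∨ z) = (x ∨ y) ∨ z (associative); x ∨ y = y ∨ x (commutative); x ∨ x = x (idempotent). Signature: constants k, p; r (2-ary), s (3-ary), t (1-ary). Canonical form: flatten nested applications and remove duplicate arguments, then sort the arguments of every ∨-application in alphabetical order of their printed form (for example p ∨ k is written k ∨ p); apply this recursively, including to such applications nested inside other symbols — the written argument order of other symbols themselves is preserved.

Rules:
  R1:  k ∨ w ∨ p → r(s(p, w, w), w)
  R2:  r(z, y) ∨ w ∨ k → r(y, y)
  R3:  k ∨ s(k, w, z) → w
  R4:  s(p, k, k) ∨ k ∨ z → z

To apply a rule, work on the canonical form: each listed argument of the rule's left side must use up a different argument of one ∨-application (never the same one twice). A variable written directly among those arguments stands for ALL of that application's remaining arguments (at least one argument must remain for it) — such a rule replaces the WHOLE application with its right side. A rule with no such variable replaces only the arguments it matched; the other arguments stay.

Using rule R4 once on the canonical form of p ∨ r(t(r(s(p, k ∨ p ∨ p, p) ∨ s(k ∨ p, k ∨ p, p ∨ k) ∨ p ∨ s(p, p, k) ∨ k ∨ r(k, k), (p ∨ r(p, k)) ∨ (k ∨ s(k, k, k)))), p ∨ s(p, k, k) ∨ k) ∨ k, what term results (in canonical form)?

Answer: k ∨ p ∨ r(t(r(k ∨ p ∨ r(k, k) ∨ s(k ∨ p, k ∨ p, k ∨ p) ∨ s(p, k ∨ p, p) ∨ s(p, p, k), k ∨ p ∨ r(p, k) ∨ s(k, k, k))), p)

Derivation:
Canonical form:  k ∨ p ∨ r(t(r(k ∨ p ∨ r(k, k) ∨ s(k ∨ p, k ∨ p, k ∨ p) ∨ s(p, k ∨ p, p) ∨ s(p, p, k), k ∨ p ∨ r(p, k) ∨ s(k, k, k))), k ∨ p ∨ s(p, k, k))
Match R4:  consume k, s(p, k, k);  z := p
The variable takes the whole remainder — replace the entire application.
Result:  k ∨ p ∨ r(t(r(k ∨ p ∨ r(k, k) ∨ s(k ∨ p, k ∨ p, k ∨ p) ∨ s(p, k ∨ p, p) ∨ s(p, p, k), k ∨ p ∨ r(p, k) ∨ s(k, k, k))), p)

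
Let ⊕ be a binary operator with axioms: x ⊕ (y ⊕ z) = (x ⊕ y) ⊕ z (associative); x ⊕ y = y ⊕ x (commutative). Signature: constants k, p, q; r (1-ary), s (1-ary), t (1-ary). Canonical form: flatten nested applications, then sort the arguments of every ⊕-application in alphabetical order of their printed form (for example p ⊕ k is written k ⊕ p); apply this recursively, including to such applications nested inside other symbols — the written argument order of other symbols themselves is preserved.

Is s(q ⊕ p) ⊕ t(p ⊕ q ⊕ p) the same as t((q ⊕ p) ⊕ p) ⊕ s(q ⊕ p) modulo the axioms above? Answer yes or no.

Answer: yes — both canonical forms are s(p ⊕ q) ⊕ t(p ⊕ p ⊕ q)

Derivation:
Left:  s(q ⊕ p) ⊕ t(p ⊕ q ⊕ p)
  Canonicalize subterm:  s(q ⊕ p)  →  s(p ⊕ q)
  Simplify inside:  t(p ⊕ q ⊕ p)  →  t(p ⊕ p ⊕ q)
  Order the arguments:  s(p ⊕ q) ⊕ t(p ⊕ p ⊕ q)
Right:  t((q ⊕ p) ⊕ p) ⊕ s(q ⊕ p)
  Simplify inside:  t((q ⊕ p) ⊕ p)  →  t(p ⊕ p ⊕ q)
  Canonicalize subterm:  s(q ⊕ p)  →  s(p ⊕ q)
  Sort:  s(p ⊕ q) ⊕ t(p ⊕ p ⊕ q)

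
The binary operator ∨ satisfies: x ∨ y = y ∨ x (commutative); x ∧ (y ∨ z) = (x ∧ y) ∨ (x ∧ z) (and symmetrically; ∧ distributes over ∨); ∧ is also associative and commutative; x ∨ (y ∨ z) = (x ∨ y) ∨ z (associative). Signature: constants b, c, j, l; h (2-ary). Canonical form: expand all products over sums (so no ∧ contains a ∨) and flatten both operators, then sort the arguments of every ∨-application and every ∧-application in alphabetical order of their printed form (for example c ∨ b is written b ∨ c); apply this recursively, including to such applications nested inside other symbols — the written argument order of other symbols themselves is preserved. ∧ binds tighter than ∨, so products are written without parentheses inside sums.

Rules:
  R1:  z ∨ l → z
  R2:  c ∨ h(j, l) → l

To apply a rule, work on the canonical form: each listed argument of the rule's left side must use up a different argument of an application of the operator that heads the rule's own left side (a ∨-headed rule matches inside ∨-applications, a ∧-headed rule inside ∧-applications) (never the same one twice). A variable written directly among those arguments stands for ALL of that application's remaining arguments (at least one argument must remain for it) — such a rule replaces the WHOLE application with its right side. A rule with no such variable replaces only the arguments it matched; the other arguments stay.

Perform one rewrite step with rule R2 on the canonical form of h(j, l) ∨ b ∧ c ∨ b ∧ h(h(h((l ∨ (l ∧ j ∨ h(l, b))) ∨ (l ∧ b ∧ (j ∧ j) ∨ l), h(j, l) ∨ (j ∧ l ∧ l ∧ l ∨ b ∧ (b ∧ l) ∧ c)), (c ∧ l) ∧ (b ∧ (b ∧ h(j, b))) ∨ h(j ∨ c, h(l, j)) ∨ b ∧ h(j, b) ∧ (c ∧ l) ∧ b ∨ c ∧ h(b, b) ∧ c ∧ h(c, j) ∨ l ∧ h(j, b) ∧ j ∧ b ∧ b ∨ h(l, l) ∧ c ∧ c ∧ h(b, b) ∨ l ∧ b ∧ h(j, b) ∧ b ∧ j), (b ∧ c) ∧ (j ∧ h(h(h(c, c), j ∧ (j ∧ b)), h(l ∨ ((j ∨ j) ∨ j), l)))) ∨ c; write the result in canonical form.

Answer: b ∧ c ∨ b ∧ h(h(h(b ∧ j ∧ j ∧ l ∨ h(l, b) ∨ j ∧ l ∨ l ∨ l, b ∧ b ∧ c ∧ l ∨ h(j, l) ∨ j ∧ l ∧ l ∧ l), b ∧ b ∧ c ∧ h(j, b) ∧ l ∨ b ∧ b ∧ c ∧ h(j, b) ∧ l ∨ b ∧ b ∧ h(j, b) ∧ j ∧ l ∨ b ∧ b ∧ h(j, b) ∧ j ∧ l ∨ c ∧ c ∧ h(b, b) ∧ h(c, j) ∨ c ∧ c ∧ h(b, b) ∧ h(l, l) ∨ h(c ∨ j, h(l, j))), b ∧ c ∧ h(h(h(c, c), b ∧ j ∧ j), h(j ∨ j ∨ j ∨ l, l)) ∧ j) ∨ l

Derivation:
Canonical form:  b ∧ c ∨ b ∧ h(h(h(b ∧ j ∧ j ∧ l ∨ h(l, b) ∨ j ∧ l ∨ l ∨ l, b ∧ b ∧ c ∧ l ∨ h(j, l) ∨ j ∧ l ∧ l ∧ l), b ∧ b ∧ c ∧ h(j, b) ∧ l ∨ b ∧ b ∧ c ∧ h(j, b) ∧ l ∨ b ∧ b ∧ h(j, b) ∧ j ∧ l ∨ b ∧ b ∧ h(j, b) ∧ j ∧ l ∨ c ∧ c ∧ h(b, b) ∧ h(c, j) ∨ c ∧ c ∧ h(b, b) ∧ h(l, l) ∨ h(c ∨ j, h(l, j))), b ∧ c ∧ h(h(h(c, c), b ∧ j ∧ j), h(j ∨ j ∨ j ∨ l, l)) ∧ j) ∨ c ∨ h(j, l)
Match R2:  consume c, h(j, l)
Giving:  b ∧ c ∨ b ∧ h(h(h(b ∧ j ∧ j ∧ l ∨ h(l, b) ∨ j ∧ l ∨ l ∨ l, b ∧ b ∧ c ∧ l ∨ h(j, l) ∨ j ∧ l ∧ l ∧ l), b ∧ b ∧ c ∧ h(j, b) ∧ l ∨ b ∧ b ∧ c ∧ h(j, b) ∧ l ∨ b ∧ b ∧ h(j, b) ∧ j ∧ l ∨ b ∧ b ∧ h(j, b) ∧ j ∧ l ∨ c ∧ c ∧ h(b, b) ∧ h(c, j) ∨ c ∧ c ∧ h(b, b) ∧ h(l, l) ∨ h(c ∨ j, h(l, j))), b ∧ c ∧ h(h(h(c, c), b ∧ j ∧ j), h(j ∨ j ∨ j ∨ l, l)) ∧ j) ∨ l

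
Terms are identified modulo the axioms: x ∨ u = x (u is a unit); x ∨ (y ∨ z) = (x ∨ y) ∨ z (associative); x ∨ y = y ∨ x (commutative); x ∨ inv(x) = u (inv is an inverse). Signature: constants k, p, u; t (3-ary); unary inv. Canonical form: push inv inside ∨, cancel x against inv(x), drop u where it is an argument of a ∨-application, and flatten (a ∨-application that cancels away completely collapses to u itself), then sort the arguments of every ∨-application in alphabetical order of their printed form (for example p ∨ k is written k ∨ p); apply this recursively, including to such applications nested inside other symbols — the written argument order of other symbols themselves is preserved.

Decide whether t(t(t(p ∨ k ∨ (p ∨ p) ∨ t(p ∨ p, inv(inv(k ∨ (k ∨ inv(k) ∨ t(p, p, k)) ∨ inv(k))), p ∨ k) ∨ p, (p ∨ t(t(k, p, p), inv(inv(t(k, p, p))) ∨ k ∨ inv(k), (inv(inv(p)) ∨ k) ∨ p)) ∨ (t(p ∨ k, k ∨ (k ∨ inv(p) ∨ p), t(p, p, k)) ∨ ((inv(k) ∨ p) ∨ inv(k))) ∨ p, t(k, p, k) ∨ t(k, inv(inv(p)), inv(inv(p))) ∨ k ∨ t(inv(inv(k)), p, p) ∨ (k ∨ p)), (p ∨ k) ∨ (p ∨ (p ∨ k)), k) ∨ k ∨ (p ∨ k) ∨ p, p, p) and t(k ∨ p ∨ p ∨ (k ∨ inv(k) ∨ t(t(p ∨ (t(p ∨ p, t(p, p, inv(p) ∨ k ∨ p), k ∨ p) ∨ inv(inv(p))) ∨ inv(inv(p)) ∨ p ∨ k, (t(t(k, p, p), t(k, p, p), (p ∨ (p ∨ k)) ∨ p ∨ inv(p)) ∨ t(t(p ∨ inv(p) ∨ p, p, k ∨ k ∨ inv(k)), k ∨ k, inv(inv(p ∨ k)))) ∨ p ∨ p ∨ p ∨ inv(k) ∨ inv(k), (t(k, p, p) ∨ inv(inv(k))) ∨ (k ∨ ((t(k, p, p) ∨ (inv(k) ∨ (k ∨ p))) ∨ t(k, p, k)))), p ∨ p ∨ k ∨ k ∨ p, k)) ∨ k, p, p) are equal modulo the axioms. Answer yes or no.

Left:  t(t(t(p ∨ k ∨ (p ∨ p) ∨ t(p ∨ p, inv(inv(k ∨ (k ∨ inv(k) ∨ t(p, p, k)) ∨ inv(k))), p ∨ k) ∨ p, (p ∨ t(t(k, p, p), inv(inv(t(k, p, p))) ∨ k ∨ inv(k), (inv(inv(p)) ∨ k) ∨ p)) ∨ (t(p ∨ k, k ∨ (k ∨ inv(p) ∨ p), t(p, p, k)) ∨ ((inv(k) ∨ p) ∨ inv(k))) ∨ p, t(k, p, k) ∨ t(k, inv(inv(p)), inv(inv(p))) ∨ k ∨ t(inv(inv(k)), p, p) ∨ (k ∨ p)), (p ∨ k) ∨ (p ∨ (p ∨ k)), k) ∨ k ∨ (p ∨ k) ∨ p, p, p)
  Descend into:  t(t(p ∨ k ∨ (p ∨ p) ∨ t(p ∨ p, inv(inv(k ∨ (k ∨ inv(k) ∨ t(p, p, k)) ∨ inv(k))), p ∨ k) ∨ p, (p ∨ t(t(k, p, p), inv(inv(t(k, p, p))) ∨ k ∨ inv(k), (inv(inv(p)) ∨ k) ∨ p)) ∨ (t(p ∨ k, k ∨ (k ∨ inv(p) ∨ p), t(p, p, k)) ∨ ((inv(k) ∨ p) ∨ inv(k))) ∨ p, t(k, p, k) ∨ t(k, inv(inv(p)), inv(inv(p))) ∨ k ∨ t(inv(inv(k)), p, p) ∨ (k ∨ p)), (p ∨ k) ∨ (p ∨ (p ∨ k)), k) ∨ k ∨ (p ∨ k) ∨ p
  Push inv inside:  distribute inv over ∨ and collapse double inv
  Collect:  t(t(k ∨ p ∨ p ∨ p ∨ p ∨ t(p ∨ p, t(p, p, k), k ∨ p), inv(k) ∨ inv(k) ∨ p ∨ p ∨ p ∨ t(k ∨ p, k ∨ k, t(p, p, k)) ∨ t(t(k, p, p), t(k, p, p), k ∨ p ∨ p), k ∨ k ∨ p ∨ t(k, p, k) ∨ t(k, p, p) ∨ t(k, p, p)), k ∨ k ∨ p ∨ p ∨ p, k) ∨ k ∨ k ∨ p ∨ p
  Sort:  k ∨ k ∨ p ∨ p ∨ t(t(k ∨ p ∨ p ∨ p ∨ p ∨ t(p ∨ p, t(p, p, k), k ∨ p), inv(k) ∨ inv(k) ∨ p ∨ p ∨ p ∨ t(k ∨ p, k ∨ k, t(p, p, k)) ∨ t(t(k, p, p), t(k, p, p), k ∨ p ∨ p), k ∨ k ∨ p ∨ t(k, p, k) ∨ t(k, p, p) ∨ t(k, p, p)), k ∨ k ∨ p ∨ p ∨ p, k)
  Put back:  t(k ∨ k ∨ p ∨ p ∨ t(t(k ∨ p ∨ p ∨ p ∨ p ∨ t(p ∨ p, t(p, p, k), k ∨ p), inv(k) ∨ inv(k) ∨ p ∨ p ∨ p ∨ t(k ∨ p, k ∨ k, t(p, p, k)) ∨ t(t(k, p, p), t(k, p, p), k ∨ p ∨ p), k ∨ k ∨ p ∨ t(k, p, k) ∨ t(k, p, p) ∨ t(k, p, p)), k ∨ k ∨ p ∨ p ∨ p, k), p, p)
Right:  t(k ∨ p ∨ p ∨ (k ∨ inv(k) ∨ t(t(p ∨ (t(p ∨ p, t(p, p, inv(p) ∨ k ∨ p), k ∨ p) ∨ inv(inv(p))) ∨ inv(inv(p)) ∨ p ∨ k, (t(t(k, p, p), t(k, p, p), (p ∨ (p ∨ k)) ∨ p ∨ inv(p)) ∨ t(t(p ∨ inv(p) ∨ p, p, k ∨ k ∨ inv(k)), k ∨ k, inv(inv(p ∨ k)))) ∨ p ∨ p ∨ p ∨ inv(k) ∨ inv(k), (t(k, p, p) ∨ inv(inv(k))) ∨ (k ∨ ((t(k, p, p) ∨ (inv(k) ∨ (k ∨ p))) ∨ t(k, p, k)))), p ∨ p ∨ k ∨ k ∨ p, k)) ∨ k, p, p)
  Work inside:  k ∨ p ∨ p ∨ (k ∨ inv(k) ∨ t(t(p ∨ (t(p ∨ p, t(p, p, inv(p) ∨ k ∨ p), k ∨ p) ∨ inv(inv(p))) ∨ inv(inv(p)) ∨ p ∨ k, (t(t(k, p, p), t(k, p, p), (p ∨ (p ∨ k)) ∨ p ∨ inv(p)) ∨ t(t(p ∨ inv(p) ∨ p, p, k ∨ k ∨ inv(k)), k ∨ k, inv(inv(p ∨ k)))) ∨ p ∨ p ∨ p ∨ inv(k) ∨ inv(k), (t(k, p, p) ∨ inv(inv(k))) ∨ (k ∨ ((t(k, p, p) ∨ (inv(k) ∨ (k ∨ p))) ∨ t(k, p, k)))), p ∨ p ∨ k ∨ k ∨ p, k)) ∨ k
  Push inv inside:  distribute inv over ∨ and collapse double inv
  Collect:  k ∨ k ∨ p ∨ p ∨ t(t(k ∨ p ∨ p ∨ p ∨ p ∨ t(p ∨ p, t(p, p, k), k ∨ p), inv(k) ∨ inv(k) ∨ p ∨ p ∨ p ∨ t(t(k, p, p), t(k, p, p), k ∨ p ∨ p) ∨ t(t(p, p, k), k ∨ k, k ∨ p), k ∨ k ∨ p ∨ t(k, p, k) ∨ t(k, p, p) ∨ t(k, p, p)), k ∨ k ∨ p ∨ p ∨ p, k)
  Reassemble:  t(k ∨ k ∨ p ∨ p ∨ t(t(k ∨ p ∨ p ∨ p ∨ p ∨ t(p ∨ p, t(p, p, k), k ∨ p), inv(k) ∨ inv(k) ∨ p ∨ p ∨ p ∨ t(t(k, p, p), t(k, p, p), k ∨ p ∨ p) ∨ t(t(p, p, k), k ∨ k, k ∨ p), k ∨ k ∨ p ∨ t(k, p, k) ∨ t(k, p, p) ∨ t(k, p, p)), k ∨ k ∨ p ∨ p ∨ p, k), p, p)

Answer: no — t(k ∨ k ∨ p ∨ p ∨ t(t(k ∨ p ∨ p ∨ p ∨ p ∨ t(p ∨ p, t(p, p, k), k ∨ p), inv(k) ∨ inv(k) ∨ p ∨ p ∨ p ∨ t(k ∨ p, k ∨ k, t(p, p, k)) ∨ t(t(k, p, p), t(k, p, p), k ∨ p ∨ p), k ∨ k ∨ p ∨ t(k, p, k) ∨ t(k, p, p) ∨ t(k, p, p)), k ∨ k ∨ p ∨ p ∨ p, k), p, p) vs t(k ∨ k ∨ p ∨ p ∨ t(t(k ∨ p ∨ p ∨ p ∨ p ∨ t(p ∨ p, t(p, p, k), k ∨ p), inv(k) ∨ inv(k) ∨ p ∨ p ∨ p ∨ t(t(k, p, p), t(k, p, p), k ∨ p ∨ p) ∨ t(t(p, p, k), k ∨ k, k ∨ p), k ∨ k ∨ p ∨ t(k, p, k) ∨ t(k, p, p) ∨ t(k, p, p)), k ∨ k ∨ p ∨ p ∨ p, k), p, p)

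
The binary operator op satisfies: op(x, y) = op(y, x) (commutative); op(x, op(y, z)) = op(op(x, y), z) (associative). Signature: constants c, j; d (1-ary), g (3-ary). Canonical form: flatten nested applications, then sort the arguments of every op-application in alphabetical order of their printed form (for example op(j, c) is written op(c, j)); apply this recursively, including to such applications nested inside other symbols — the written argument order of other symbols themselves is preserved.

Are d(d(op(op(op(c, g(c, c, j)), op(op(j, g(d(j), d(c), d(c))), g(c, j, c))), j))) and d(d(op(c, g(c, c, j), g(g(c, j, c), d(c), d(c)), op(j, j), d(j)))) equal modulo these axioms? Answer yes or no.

Answer: no — d(d(op(c, g(c, c, j), g(c, j, c), g(d(j), d(c), d(c)), j, j))) vs d(d(op(c, d(j), g(c, c, j), g(g(c, j, c), d(c), d(c)), j, j)))

Derivation:
Left:  d(d(op(op(op(c, g(c, c, j)), op(op(j, g(d(j), d(c), d(c))), g(c, j, c))), j)))
  Descend into:  op(op(op(c, g(c, c, j)), op(op(j, g(d(j), d(c), d(c))), g(c, j, c))), j)
  Merge nested applications:  op(c, g(c, c, j), j, g(d(j), d(c), d(c)), g(c, j, c), j)
  Sort arguments:  op(c, g(c, c, j), g(c, j, c), g(d(j), d(c), d(c)), j, j)
  Put back:  d(d(op(c, g(c, c, j), g(c, j, c), g(d(j), d(c), d(c)), j, j)))
Right:  d(d(op(c, g(c, c, j), g(g(c, j, c), d(c), d(c)), op(j, j), d(j))))
  Descend into:  op(c, g(c, c, j), g(g(c, j, c), d(c), d(c)), op(j, j), d(j))
  Flatten:  op(c, g(c, c, j), g(g(c, j, c), d(c), d(c)), j, j, d(j))
  Sort arguments:  op(c, d(j), g(c, c, j), g(g(c, j, c), d(c), d(c)), j, j)
  Put back:  d(d(op(c, d(j), g(c, c, j), g(g(c, j, c), d(c), d(c)), j, j)))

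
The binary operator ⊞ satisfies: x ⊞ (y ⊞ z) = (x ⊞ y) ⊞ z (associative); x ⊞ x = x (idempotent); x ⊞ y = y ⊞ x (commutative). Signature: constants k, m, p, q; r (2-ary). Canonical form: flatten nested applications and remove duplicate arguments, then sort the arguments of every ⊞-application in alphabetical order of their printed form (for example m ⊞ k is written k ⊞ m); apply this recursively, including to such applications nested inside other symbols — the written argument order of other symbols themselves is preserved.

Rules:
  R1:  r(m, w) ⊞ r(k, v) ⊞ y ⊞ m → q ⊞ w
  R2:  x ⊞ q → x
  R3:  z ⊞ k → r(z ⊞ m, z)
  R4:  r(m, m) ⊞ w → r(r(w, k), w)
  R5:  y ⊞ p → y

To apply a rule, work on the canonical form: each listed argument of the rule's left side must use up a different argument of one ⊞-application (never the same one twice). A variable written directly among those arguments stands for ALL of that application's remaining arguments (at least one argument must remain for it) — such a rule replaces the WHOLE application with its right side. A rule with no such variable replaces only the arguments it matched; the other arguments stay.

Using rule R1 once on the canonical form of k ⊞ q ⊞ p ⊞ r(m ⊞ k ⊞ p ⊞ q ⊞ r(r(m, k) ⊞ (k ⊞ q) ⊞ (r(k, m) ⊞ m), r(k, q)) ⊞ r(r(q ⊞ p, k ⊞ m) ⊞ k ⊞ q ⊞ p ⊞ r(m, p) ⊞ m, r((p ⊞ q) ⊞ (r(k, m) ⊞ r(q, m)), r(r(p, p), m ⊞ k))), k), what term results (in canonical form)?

Answer: k ⊞ p ⊞ q ⊞ r(k ⊞ m ⊞ p ⊞ q ⊞ r(k ⊞ m ⊞ p ⊞ q ⊞ r(m, p) ⊞ r(p ⊞ q, k ⊞ m), r(p ⊞ q ⊞ r(k, m) ⊞ r(q, m), r(r(p, p), k ⊞ m))) ⊞ r(k ⊞ q, r(k, q)), k)

Derivation:
Canonical form:  k ⊞ p ⊞ q ⊞ r(k ⊞ m ⊞ p ⊞ q ⊞ r(k ⊞ m ⊞ p ⊞ q ⊞ r(m, p) ⊞ r(p ⊞ q, k ⊞ m), r(p ⊞ q ⊞ r(k, m) ⊞ r(q, m), r(r(p, p), k ⊞ m))) ⊞ r(k ⊞ m ⊞ q ⊞ r(k, m) ⊞ r(m, k), r(k, q)), k)
R1 matches:  uses m, r(k, m), r(m, k);  v := m, w := k, y := k ⊞ q
The extension variable absorbs all remaining arguments, so the whole application is rewritten.
New term:  k ⊞ p ⊞ q ⊞ r(k ⊞ m ⊞ p ⊞ q ⊞ r(k ⊞ m ⊞ p ⊞ q ⊞ r(m, p) ⊞ r(p ⊞ q, k ⊞ m), r(p ⊞ q ⊞ r(k, m) ⊞ r(q, m), r(r(p, p), k ⊞ m))) ⊞ r(k ⊞ q, r(k, q)), k)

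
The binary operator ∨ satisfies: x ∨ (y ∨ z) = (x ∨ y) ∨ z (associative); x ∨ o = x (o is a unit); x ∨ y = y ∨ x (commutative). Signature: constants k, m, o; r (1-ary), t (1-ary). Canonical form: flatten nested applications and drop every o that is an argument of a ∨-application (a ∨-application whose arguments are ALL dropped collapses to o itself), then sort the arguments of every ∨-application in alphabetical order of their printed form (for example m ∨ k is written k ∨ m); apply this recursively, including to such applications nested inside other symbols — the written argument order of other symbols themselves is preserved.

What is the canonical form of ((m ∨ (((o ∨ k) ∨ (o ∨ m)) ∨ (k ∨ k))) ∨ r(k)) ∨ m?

Answer: k ∨ k ∨ k ∨ m ∨ m ∨ m ∨ r(k)

Derivation:
Flatten:  m ∨ o ∨ k ∨ o ∨ m ∨ k ∨ k ∨ r(k) ∨ m
Units out:  drop o (×2)
Sort arguments:  k ∨ k ∨ k ∨ m ∨ m ∨ m ∨ r(k)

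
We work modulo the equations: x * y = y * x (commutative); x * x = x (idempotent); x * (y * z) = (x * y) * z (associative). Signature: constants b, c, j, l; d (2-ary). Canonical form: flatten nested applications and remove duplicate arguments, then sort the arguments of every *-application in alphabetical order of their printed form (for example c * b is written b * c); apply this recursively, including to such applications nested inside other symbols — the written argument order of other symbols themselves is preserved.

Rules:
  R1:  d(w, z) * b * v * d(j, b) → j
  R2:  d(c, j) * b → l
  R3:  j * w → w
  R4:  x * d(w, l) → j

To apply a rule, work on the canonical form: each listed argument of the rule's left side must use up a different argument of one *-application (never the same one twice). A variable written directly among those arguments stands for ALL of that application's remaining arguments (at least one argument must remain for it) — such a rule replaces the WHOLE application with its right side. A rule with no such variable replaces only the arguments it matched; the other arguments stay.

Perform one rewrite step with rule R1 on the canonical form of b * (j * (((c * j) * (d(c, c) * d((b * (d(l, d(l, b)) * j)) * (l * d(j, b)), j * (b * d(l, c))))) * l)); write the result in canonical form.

Canonical form:  b * c * d(b * d(j, b) * d(l, d(l, b)) * j * l, b * d(l, c) * j) * d(c, c) * j * l
Apply R1:  consuming b, d(j, b), d(l, d(l, b));  v := j * l, w := l, z := d(l, b)
Every leftover argument binds to the variable; the entire application is replaced.
Result:  b * c * d(c, c) * d(j, b * d(l, c) * j) * j * l

Answer: b * c * d(c, c) * d(j, b * d(l, c) * j) * j * l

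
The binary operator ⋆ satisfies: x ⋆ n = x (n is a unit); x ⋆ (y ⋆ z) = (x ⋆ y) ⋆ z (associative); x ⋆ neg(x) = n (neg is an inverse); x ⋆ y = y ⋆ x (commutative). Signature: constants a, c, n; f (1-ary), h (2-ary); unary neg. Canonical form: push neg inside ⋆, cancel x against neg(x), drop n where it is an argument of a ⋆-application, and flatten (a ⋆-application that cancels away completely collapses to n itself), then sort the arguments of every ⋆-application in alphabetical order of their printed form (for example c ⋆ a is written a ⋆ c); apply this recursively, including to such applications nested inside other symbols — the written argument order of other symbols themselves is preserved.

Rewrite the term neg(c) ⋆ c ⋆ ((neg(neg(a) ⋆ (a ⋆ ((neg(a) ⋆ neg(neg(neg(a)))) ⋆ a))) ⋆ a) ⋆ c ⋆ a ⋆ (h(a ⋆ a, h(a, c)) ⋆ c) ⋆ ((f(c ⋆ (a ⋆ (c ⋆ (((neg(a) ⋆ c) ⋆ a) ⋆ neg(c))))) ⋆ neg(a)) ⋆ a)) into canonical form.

Push neg inside:  distribute neg over ⋆ and collapse double neg
Collect terms:  c ⋆ c ⋆ a ⋆ a ⋆ a ⋆ h(a ⋆ a, h(a, c)) ⋆ f(a ⋆ c ⋆ c)
Sort arguments:  a ⋆ a ⋆ a ⋆ c ⋆ c ⋆ f(a ⋆ c ⋆ c) ⋆ h(a ⋆ a, h(a, c))

Answer: a ⋆ a ⋆ a ⋆ c ⋆ c ⋆ f(a ⋆ c ⋆ c) ⋆ h(a ⋆ a, h(a, c))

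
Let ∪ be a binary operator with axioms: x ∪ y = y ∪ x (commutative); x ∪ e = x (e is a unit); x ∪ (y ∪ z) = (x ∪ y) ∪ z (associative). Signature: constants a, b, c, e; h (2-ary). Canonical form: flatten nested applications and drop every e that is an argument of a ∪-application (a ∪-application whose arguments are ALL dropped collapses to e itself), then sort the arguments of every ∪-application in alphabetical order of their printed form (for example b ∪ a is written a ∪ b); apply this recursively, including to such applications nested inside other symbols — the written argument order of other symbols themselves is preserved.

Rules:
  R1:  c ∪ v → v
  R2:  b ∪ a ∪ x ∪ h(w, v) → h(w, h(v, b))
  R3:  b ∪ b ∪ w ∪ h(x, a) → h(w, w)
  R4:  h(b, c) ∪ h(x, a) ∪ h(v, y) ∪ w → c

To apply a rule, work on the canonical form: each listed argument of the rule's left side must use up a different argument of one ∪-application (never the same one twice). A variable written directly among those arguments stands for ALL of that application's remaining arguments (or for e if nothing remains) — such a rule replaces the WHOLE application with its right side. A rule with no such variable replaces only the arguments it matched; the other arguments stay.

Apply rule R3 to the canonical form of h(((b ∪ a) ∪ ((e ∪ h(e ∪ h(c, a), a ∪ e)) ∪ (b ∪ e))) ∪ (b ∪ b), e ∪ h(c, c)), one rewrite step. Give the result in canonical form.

Answer: h(h(a ∪ b ∪ b, a ∪ b ∪ b), h(c, c))

Derivation:
Canonical form:  h(a ∪ b ∪ b ∪ b ∪ b ∪ h(h(c, a), a), h(c, c))
Match R3:  consume b, b, h(h(c, a), a);  w := a ∪ b ∪ b, x := h(c, a)
Every leftover argument binds to the variable; the entire application is replaced.
Giving:  h(h(a ∪ b ∪ b, a ∪ b ∪ b), h(c, c))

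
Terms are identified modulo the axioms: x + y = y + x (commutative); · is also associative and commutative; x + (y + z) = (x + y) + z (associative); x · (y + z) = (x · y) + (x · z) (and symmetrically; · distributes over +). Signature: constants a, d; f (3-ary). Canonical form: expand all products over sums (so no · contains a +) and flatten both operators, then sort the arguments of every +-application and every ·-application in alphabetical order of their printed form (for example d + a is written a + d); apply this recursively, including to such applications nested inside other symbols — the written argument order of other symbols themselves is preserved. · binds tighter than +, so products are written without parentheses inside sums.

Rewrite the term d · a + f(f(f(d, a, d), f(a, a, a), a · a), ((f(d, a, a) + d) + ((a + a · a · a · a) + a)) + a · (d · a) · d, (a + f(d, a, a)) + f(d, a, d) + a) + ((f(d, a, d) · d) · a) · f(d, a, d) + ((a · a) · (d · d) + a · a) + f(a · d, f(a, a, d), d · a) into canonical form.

Flatten:  a · d + f(f(f(d, a, d), f(a, a, a), a · a), a + a + a · a · a · a + a · a · d · d + d + f(d, a, a), a + a + f(d, a, a) + f(d, a, d)) + a · d · f(d, a, d) · f(d, a, d) + a · a · d · d + a · a + f(a · d, f(a, a, d), a · d)
Order the arguments:  a · a + a · a · d · d + a · d + a · d · f(d, a, d) · f(d, a, d) + f(a · d, f(a, a, d), a · d) + f(f(f(d, a, d), f(a, a, a), a · a), a + a + a · a · a · a + a · a · d · d + d + f(d, a, a), a + a + f(d, a, a) + f(d, a, d))

Answer: a · a + a · a · d · d + a · d + a · d · f(d, a, d) · f(d, a, d) + f(a · d, f(a, a, d), a · d) + f(f(f(d, a, d), f(a, a, a), a · a), a + a + a · a · a · a + a · a · d · d + d + f(d, a, a), a + a + f(d, a, a) + f(d, a, d))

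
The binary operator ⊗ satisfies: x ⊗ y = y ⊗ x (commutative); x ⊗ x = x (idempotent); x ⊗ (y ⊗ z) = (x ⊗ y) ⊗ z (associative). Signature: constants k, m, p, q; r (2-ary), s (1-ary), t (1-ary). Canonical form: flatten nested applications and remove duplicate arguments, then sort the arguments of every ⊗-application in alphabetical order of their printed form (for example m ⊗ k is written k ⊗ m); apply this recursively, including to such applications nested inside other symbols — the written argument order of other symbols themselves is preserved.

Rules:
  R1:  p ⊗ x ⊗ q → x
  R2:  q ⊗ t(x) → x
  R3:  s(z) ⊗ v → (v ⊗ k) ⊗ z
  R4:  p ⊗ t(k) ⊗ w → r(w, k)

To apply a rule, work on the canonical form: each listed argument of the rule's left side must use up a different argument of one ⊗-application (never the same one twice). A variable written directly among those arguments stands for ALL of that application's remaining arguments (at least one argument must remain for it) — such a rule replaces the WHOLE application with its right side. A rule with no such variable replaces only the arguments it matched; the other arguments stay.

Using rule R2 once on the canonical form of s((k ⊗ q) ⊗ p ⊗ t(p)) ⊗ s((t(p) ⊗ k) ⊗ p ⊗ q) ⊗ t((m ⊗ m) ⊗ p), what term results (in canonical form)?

Answer: s(k ⊗ p) ⊗ t(m ⊗ p)

Derivation:
Canonical form:  s(k ⊗ p ⊗ q ⊗ t(p)) ⊗ t(m ⊗ p)
Match R2:  consume q, t(p);  x := p
New term:  s(k ⊗ p) ⊗ t(m ⊗ p)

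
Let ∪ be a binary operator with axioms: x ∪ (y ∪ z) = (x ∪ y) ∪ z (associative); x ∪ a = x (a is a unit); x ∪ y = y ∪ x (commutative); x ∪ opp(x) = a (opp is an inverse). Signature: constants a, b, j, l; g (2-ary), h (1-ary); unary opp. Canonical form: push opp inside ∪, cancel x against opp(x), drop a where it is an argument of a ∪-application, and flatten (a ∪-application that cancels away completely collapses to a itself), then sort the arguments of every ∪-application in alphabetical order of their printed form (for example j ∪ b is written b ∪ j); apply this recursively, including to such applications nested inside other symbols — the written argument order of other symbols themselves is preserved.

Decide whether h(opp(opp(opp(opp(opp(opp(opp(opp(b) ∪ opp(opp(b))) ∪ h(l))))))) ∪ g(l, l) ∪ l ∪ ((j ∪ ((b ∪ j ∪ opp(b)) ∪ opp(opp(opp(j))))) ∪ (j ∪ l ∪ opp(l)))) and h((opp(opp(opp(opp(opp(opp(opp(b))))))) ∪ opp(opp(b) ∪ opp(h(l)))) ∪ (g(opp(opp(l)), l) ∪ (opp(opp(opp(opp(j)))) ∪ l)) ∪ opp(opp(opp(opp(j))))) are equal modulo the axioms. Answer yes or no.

Answer: yes — both canonical forms are h(g(l, l) ∪ h(l) ∪ j ∪ j ∪ l)

Derivation:
Left:  h(opp(opp(opp(opp(opp(opp(opp(opp(b) ∪ opp(opp(b))) ∪ h(l))))))) ∪ g(l, l) ∪ l ∪ ((j ∪ ((b ∪ j ∪ opp(b)) ∪ opp(opp(opp(j))))) ∪ (j ∪ l ∪ opp(l))))
  Descend into:  opp(opp(opp(opp(opp(opp(opp(opp(b) ∪ opp(opp(b))) ∪ h(l))))))) ∪ g(l, l) ∪ l ∪ ((j ∪ ((b ∪ j ∪ opp(b)) ∪ opp(opp(opp(j))))) ∪ (j ∪ l ∪ opp(l)))
  Push opp inside:  distribute opp over ∪ and collapse double opp
  Cancel:  b cancels
  Combine occurrences:  h(l) ∪ g(l, l) ∪ l ∪ j ∪ j
  Sort arguments:  g(l, l) ∪ h(l) ∪ j ∪ j ∪ l
  Rebuild:  h(g(l, l) ∪ h(l) ∪ j ∪ j ∪ l)
Right:  h((opp(opp(opp(opp(opp(opp(opp(b))))))) ∪ opp(opp(b) ∪ opp(h(l)))) ∪ (g(opp(opp(l)), l) ∪ (opp(opp(opp(opp(j)))) ∪ l)) ∪ opp(opp(opp(opp(j)))))
  Work inside:  (opp(opp(opp(opp(opp(opp(opp(b))))))) ∪ opp(opp(b) ∪ opp(h(l)))) ∪ (g(opp(opp(l)), l) ∪ (opp(opp(opp(opp(j)))) ∪ l)) ∪ opp(opp(opp(opp(j))))
  Push opp inside:  distribute opp over ∪ and collapse double opp
  Cancel:  b cancels
  Collect:  h(l) ∪ g(l, l) ∪ j ∪ j ∪ l
  Sort arguments:  g(l, l) ∪ h(l) ∪ j ∪ j ∪ l
  Rebuild:  h(g(l, l) ∪ h(l) ∪ j ∪ j ∪ l)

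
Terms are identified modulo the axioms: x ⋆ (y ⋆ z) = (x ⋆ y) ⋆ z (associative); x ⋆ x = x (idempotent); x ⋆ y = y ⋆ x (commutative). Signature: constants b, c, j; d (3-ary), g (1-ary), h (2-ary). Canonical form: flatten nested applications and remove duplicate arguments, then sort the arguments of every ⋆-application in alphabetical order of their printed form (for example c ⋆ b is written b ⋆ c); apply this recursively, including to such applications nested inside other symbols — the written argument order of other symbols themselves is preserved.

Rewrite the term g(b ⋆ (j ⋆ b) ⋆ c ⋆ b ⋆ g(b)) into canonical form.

Answer: g(b ⋆ c ⋆ g(b) ⋆ j)

Derivation:
Focus inside:  b ⋆ (j ⋆ b) ⋆ c ⋆ b ⋆ g(b)
Flatten:  b ⋆ j ⋆ b ⋆ c ⋆ b ⋆ g(b)
Drop duplicates:  drop duplicate b, b
Order the arguments:  b ⋆ c ⋆ g(b) ⋆ j
Put back:  g(b ⋆ c ⋆ g(b) ⋆ j)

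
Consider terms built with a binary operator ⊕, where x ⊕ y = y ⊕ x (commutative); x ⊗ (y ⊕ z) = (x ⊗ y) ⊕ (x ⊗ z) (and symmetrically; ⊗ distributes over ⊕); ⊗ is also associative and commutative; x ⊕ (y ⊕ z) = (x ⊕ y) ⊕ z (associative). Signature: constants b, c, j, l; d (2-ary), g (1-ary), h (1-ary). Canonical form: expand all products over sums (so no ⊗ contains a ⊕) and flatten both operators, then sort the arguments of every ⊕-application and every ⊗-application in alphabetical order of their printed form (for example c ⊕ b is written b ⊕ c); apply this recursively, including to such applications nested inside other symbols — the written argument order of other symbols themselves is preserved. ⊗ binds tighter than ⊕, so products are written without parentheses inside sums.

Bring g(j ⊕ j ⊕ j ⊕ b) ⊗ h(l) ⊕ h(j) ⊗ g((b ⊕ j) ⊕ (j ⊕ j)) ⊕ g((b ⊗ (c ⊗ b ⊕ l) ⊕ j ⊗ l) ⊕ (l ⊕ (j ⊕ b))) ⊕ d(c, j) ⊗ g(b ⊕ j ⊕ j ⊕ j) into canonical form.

Answer: d(c, j) ⊗ g(b ⊕ j ⊕ j ⊕ j) ⊕ g(b ⊕ b ⊗ b ⊗ c ⊕ b ⊗ l ⊕ j ⊕ j ⊗ l ⊕ l) ⊕ g(b ⊕ j ⊕ j ⊕ j) ⊗ h(j) ⊕ g(b ⊕ j ⊕ j ⊕ j) ⊗ h(l)

Derivation:
Expand products over sums:  g(b ⊕ j ⊕ j ⊕ j) ⊗ h(l) ⊕ g(b ⊕ j ⊕ j ⊕ j) ⊗ h(j) ⊕ g(b ⊕ b ⊗ b ⊗ c ⊕ b ⊗ l ⊕ j ⊕ j ⊗ l ⊕ l) ⊕ d(c, j) ⊗ g(b ⊕ j ⊕ j ⊕ j)
Order the arguments:  d(c, j) ⊗ g(b ⊕ j ⊕ j ⊕ j) ⊕ g(b ⊕ b ⊗ b ⊗ c ⊕ b ⊗ l ⊕ j ⊕ j ⊗ l ⊕ l) ⊕ g(b ⊕ j ⊕ j ⊕ j) ⊗ h(j) ⊕ g(b ⊕ j ⊕ j ⊕ j) ⊗ h(l)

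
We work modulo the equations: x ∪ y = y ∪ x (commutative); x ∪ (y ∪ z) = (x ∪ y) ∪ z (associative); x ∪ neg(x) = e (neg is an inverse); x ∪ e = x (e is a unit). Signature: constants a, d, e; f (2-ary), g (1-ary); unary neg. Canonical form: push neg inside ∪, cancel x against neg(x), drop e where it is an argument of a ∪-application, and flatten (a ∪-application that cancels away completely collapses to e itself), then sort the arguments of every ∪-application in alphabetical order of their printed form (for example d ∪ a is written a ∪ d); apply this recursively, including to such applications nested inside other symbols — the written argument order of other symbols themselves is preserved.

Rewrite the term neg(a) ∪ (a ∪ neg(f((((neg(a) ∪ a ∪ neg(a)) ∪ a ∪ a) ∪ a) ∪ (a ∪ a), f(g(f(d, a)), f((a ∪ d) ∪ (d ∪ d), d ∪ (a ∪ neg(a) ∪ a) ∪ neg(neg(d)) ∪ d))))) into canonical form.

Answer: neg(f(a ∪ a ∪ a ∪ a, f(g(f(d, a)), f(a ∪ d ∪ d ∪ d, a ∪ d ∪ d ∪ d))))

Derivation:
Push neg inside:  distribute neg over ∪ and collapse double neg
Cancel inverse pairs:  a cancels
Collect terms:  neg(f(a ∪ a ∪ a ∪ a, f(g(f(d, a)), f(a ∪ d ∪ d ∪ d, a ∪ d ∪ d ∪ d))))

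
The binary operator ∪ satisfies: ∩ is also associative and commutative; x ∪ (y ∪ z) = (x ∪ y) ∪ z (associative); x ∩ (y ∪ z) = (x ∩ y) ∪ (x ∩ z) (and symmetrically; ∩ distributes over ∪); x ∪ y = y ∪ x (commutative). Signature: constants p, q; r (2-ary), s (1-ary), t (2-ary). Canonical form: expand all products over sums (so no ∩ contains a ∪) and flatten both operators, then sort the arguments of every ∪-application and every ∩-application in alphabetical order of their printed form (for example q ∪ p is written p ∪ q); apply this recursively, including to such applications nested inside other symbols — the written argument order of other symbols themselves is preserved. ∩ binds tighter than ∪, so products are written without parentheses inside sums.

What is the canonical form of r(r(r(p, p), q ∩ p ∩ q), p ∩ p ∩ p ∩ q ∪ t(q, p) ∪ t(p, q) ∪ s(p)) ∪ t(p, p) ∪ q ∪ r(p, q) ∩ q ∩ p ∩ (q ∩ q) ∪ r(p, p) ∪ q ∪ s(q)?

Answer: p ∩ q ∩ q ∩ q ∩ r(p, q) ∪ q ∪ q ∪ r(p, p) ∪ r(r(r(p, p), p ∩ q ∩ q), p ∩ p ∩ p ∩ q ∪ s(p) ∪ t(p, q) ∪ t(q, p)) ∪ s(q) ∪ t(p, p)

Derivation:
Un-nest:  r(r(r(p, p), p ∩ q ∩ q), p ∩ p ∩ p ∩ q ∪ s(p) ∪ t(p, q) ∪ t(q, p)) ∪ t(p, p) ∪ q ∪ p ∩ q ∩ q ∩ q ∩ r(p, q) ∪ r(p, p) ∪ q ∪ s(q)
Sort:  p ∩ q ∩ q ∩ q ∩ r(p, q) ∪ q ∪ q ∪ r(p, p) ∪ r(r(r(p, p), p ∩ q ∩ q), p ∩ p ∩ p ∩ q ∪ s(p) ∪ t(p, q) ∪ t(q, p)) ∪ s(q) ∪ t(p, p)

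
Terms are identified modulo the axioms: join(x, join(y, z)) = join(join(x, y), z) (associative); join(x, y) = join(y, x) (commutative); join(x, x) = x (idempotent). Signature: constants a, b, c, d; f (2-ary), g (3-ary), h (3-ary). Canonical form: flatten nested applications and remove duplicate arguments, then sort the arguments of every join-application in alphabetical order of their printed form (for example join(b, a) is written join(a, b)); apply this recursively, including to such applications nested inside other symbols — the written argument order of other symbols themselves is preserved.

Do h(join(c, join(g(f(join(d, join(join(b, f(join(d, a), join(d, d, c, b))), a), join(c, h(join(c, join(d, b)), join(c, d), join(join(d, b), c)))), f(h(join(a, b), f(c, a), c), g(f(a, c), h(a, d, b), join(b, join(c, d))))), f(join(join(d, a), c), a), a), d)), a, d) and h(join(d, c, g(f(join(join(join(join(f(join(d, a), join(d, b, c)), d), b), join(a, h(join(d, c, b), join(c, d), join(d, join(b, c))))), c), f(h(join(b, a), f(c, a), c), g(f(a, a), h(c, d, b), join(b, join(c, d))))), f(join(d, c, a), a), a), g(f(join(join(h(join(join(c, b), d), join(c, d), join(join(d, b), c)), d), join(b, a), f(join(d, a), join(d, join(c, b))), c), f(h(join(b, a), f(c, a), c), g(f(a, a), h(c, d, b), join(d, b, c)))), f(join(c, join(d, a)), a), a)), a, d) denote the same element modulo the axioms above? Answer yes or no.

Left:  h(join(c, join(g(f(join(d, join(join(b, f(join(d, a), join(d, d, c, b))), a), join(c, h(join(c, join(d, b)), join(c, d), join(join(d, b), c)))), f(h(join(a, b), f(c, a), c), g(f(a, c), h(a, d, b), join(b, join(c, d))))), f(join(join(d, a), c), a), a), d)), a, d)
  Work inside:  join(c, join(g(f(join(d, join(join(b, f(join(d, a), join(d, d, c, b))), a), join(c, h(join(c, join(d, b)), join(c, d), join(join(d, b), c)))), f(h(join(a, b), f(c, a), c), g(f(a, c), h(a, d, b), join(b, join(c, d))))), f(join(join(d, a), c), a), a), d))
  Merge nested applications:  join(c, g(f(join(d, join(join(b, f(join(d, a), join(d, d, c, b))), a), join(c, h(join(c, join(d, b)), join(c, d), join(join(d, b), c)))), f(h(join(a, b), f(c, a), c), g(f(a, c), h(a, d, b), join(b, join(c, d))))), f(join(join(d, a), c), a), a), d)
  Simplify inside:  g(f(join(d, join(join(b, f(join(d, a), join(d, d, c, b))), a), join(c, h(join(c, join(d, b)), join(c, d), join(join(d, b), c)))), f(h(join(a, b), f(c, a), c), g(f(a, c), h(a, d, b), join(b, join(c, d))))), f(join(join(d, a), c), a), a)  →  g(f(join(a, b, c, d, f(join(a, d), join(b, c, d)), h(join(b, c, d), join(c, d), join(b, c, d))), f(h(join(a, b), f(c, a), c), g(f(a, c), h(a, d, b), join(b, c, d)))), f(join(a, c, d), a), a)
  Sort arguments:  join(c, d, g(f(join(a, b, c, d, f(join(a, d), join(b, c, d)), h(join(b, c, d), join(c, d), join(b, c, d))), f(h(join(a, b), f(c, a), c), g(f(a, c), h(a, d, b), join(b, c, d)))), f(join(a, c, d), a), a))
  Reassemble:  h(join(c, d, g(f(join(a, b, c, d, f(join(a, d), join(b, c, d)), h(join(b, c, d), join(c, d), join(b, c, d))), f(h(join(a, b), f(c, a), c), g(f(a, c), h(a, d, b), join(b, c, d)))), f(join(a, c, d), a), a)), a, d)
Right:  h(join(d, c, g(f(join(join(join(join(f(join(d, a), join(d, b, c)), d), b), join(a, h(join(d, c, b), join(c, d), join(d, join(b, c))))), c), f(h(join(b, a), f(c, a), c), g(f(a, a), h(c, d, b), join(b, join(c, d))))), f(join(d, c, a), a), a), g(f(join(join(h(join(join(c, b), d), join(c, d), join(join(d, b), c)), d), join(b, a), f(join(d, a), join(d, join(c, b))), c), f(h(join(b, a), f(c, a), c), g(f(a, a), h(c, d, b), join(d, b, c)))), f(join(c, join(d, a)), a), a)), a, d)
  Work inside:  join(d, c, g(f(join(join(join(join(f(join(d, a), join(d, b, c)), d), b), join(a, h(join(d, c, b), join(c, d), join(d, join(b, c))))), c), f(h(join(b, a), f(c, a), c), g(f(a, a), h(c, d, b), join(b, join(c, d))))), f(join(d, c, a), a), a), g(f(join(join(h(join(join(c, b), d), join(c, d), join(join(d, b), c)), d), join(b, a), f(join(d, a), join(d, join(c, b))), c), f(h(join(b, a), f(c, a), c), g(f(a, a), h(c, d, b), join(d, b, c)))), f(join(c, join(d, a)), a), a))
  Simplify inside:  g(f(join(join(join(join(f(join(d, a), join(d, b, c)), d), b), join(a, h(join(d, c, b), join(c, d), join(d, join(b, c))))), c), f(h(join(b, a), f(c, a), c), g(f(a, a), h(c, d, b), join(b, join(c, d))))), f(join(d, c, a), a), a)  →  g(f(join(a, b, c, d, f(join(a, d), join(b, c, d)), h(join(b, c, d), join(c, d), join(b, c, d))), f(h(join(a, b), f(c, a), c), g(f(a, a), h(c, d, b), join(b, c, d)))), f(join(a, c, d), a), a)
  Canonicalize subterm:  g(f(join(join(h(join(join(c, b), d), join(c, d), join(join(d, b), c)), d), join(b, a), f(join(d, a), join(d, join(c, b))), c), f(h(join(b, a), f(c, a), c), g(f(a, a), h(c, d, b), join(d, b, c)))), f(join(c, join(d, a)), a), a)  →  g(f(join(a, b, c, d, f(join(a, d), join(b, c, d)), h(join(b, c, d), join(c, d), join(b, c, d))), f(h(join(a, b), f(c, a), c), g(f(a, a), h(c, d, b), join(b, c, d)))), f(join(a, c, d), a), a)
  Drop duplicates:  drop duplicate g(f(join(a, b, c, d, f(join(a, d), join(b, c, d)), h(join(b, c, d), join(c, d), join(b, c, d))), f(h(join(a, b), f(c, a), c), g(f(a, a), h(c, d, b), join(b, c, d)))), f(join(a, c, d), a), a)
  Order the arguments:  join(c, d, g(f(join(a, b, c, d, f(join(a, d), join(b, c, d)), h(join(b, c, d), join(c, d), join(b, c, d))), f(h(join(a, b), f(c, a), c), g(f(a, a), h(c, d, b), join(b, c, d)))), f(join(a, c, d), a), a))
  Put back:  h(join(c, d, g(f(join(a, b, c, d, f(join(a, d), join(b, c, d)), h(join(b, c, d), join(c, d), join(b, c, d))), f(h(join(a, b), f(c, a), c), g(f(a, a), h(c, d, b), join(b, c, d)))), f(join(a, c, d), a), a)), a, d)

Answer: no — h(join(c, d, g(f(join(a, b, c, d, f(join(a, d), join(b, c, d)), h(join(b, c, d), join(c, d), join(b, c, d))), f(h(join(a, b), f(c, a), c), g(f(a, c), h(a, d, b), join(b, c, d)))), f(join(a, c, d), a), a)), a, d) vs h(join(c, d, g(f(join(a, b, c, d, f(join(a, d), join(b, c, d)), h(join(b, c, d), join(c, d), join(b, c, d))), f(h(join(a, b), f(c, a), c), g(f(a, a), h(c, d, b), join(b, c, d)))), f(join(a, c, d), a), a)), a, d)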